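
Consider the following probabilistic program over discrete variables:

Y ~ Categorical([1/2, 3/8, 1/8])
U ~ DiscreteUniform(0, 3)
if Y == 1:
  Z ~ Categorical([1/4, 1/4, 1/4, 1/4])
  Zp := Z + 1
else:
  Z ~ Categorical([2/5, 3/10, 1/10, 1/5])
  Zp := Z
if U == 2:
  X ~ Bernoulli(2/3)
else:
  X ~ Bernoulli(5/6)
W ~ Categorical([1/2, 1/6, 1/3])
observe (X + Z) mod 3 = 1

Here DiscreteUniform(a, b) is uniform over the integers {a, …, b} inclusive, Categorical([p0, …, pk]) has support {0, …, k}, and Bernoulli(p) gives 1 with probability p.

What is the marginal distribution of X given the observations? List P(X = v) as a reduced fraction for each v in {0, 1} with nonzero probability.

P(X=0) = 5/43, P(X=1) = 38/43

Enumerate traces; 108 have nonzero weight after conditioning:
  (Y=0, U=0, Z=0, X=1, W=0) weight 1/48
  (Y=0, U=0, Z=0, X=1, W=1) weight 1/144
  (Y=0, U=0, Z=0, X=1, W=2) weight 1/72
  (Y=0, U=0, Z=1, X=0, W=0) weight 1/320
  (Y=0, U=0, Z=1, X=0, W=1) weight 1/960
  (Y=0, U=0, Z=1, X=0, W=2) weight 1/480
  (Y=0, U=0, Z=3, X=1, W=0) weight 1/96
  (Y=0, U=0, Z=3, X=1, W=1) weight 1/288
  … 100 more
Group by X:
  weight(X=0) = 15/256
  weight(X=1) = 57/128
Total weight = 15/256 + 57/128 = 129/256
P(X=0 | obs) = 15/256 / 129/256 = 5/43
P(X=1 | obs) = 57/128 / 129/256 = 38/43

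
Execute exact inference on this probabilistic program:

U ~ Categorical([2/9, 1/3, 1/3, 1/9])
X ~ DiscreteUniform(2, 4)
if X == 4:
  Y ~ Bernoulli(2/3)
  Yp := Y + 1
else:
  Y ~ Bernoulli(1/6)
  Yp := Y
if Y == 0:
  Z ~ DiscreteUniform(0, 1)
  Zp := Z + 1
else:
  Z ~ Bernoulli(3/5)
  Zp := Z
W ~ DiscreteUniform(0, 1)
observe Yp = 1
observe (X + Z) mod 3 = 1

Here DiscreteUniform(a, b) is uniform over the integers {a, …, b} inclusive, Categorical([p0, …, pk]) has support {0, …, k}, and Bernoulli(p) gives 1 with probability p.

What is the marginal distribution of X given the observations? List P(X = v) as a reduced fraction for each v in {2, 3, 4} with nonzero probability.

Enumerate traces; 16 have nonzero weight after conditioning:
  (U=0, X=3, Y=1, Z=1, W=0) weight 1/270
  (U=0, X=3, Y=1, Z=1, W=1) weight 1/270
  (U=0, X=4, Y=0, Z=0, W=0) weight 1/162
  (U=0, X=4, Y=0, Z=0, W=1) weight 1/162
  (U=1, X=3, Y=1, Z=1, W=0) weight 1/180
  (U=1, X=3, Y=1, Z=1, W=1) weight 1/180
  (U=1, X=4, Y=0, Z=0, W=0) weight 1/108
  (U=1, X=4, Y=0, Z=0, W=1) weight 1/108
  … 8 more
Group by X:
  weight(X=3) = 1/30
  weight(X=4) = 1/18
Total weight = 1/30 + 1/18 = 4/45
P(X=3 | obs) = 1/30 / 4/45 = 3/8
P(X=4 | obs) = 1/18 / 4/45 = 5/8

P(X=3) = 3/8, P(X=4) = 5/8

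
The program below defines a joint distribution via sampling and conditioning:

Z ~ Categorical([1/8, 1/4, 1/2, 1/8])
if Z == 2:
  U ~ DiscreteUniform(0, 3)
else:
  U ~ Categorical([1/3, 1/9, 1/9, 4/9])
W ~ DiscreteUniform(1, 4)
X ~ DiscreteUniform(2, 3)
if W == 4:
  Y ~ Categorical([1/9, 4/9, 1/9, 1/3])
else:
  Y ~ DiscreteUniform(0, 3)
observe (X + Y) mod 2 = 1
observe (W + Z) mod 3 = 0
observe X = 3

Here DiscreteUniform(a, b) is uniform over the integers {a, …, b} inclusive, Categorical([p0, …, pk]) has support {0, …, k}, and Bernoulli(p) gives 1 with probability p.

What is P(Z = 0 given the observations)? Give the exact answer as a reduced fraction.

P(Z = 0 | obs) = 9/88

Enumerate traces; 40 have nonzero weight after conditioning:
  (Z=0, U=0, W=3, X=3, Y=0) weight 1/768
  (Z=0, U=0, W=3, X=3, Y=2) weight 1/768
  (Z=0, U=1, W=3, X=3, Y=0) weight 1/2304
  (Z=0, U=1, W=3, X=3, Y=2) weight 1/2304
  (Z=0, U=2, W=3, X=3, Y=0) weight 1/2304
  (Z=0, U=2, W=3, X=3, Y=2) weight 1/2304
  (Z=0, U=3, W=3, X=3, Y=0) weight 1/576
  (Z=0, U=3, W=3, X=3, Y=2) weight 1/576
  (Z=1, U=0, W=2, X=3, Y=0) weight 1/384
  (Z=2, U=0, W=1, X=3, Y=0) weight 1/256
  … 30 more
Group by Z:
  weight(Z=0) = 1/128
  weight(Z=1) = 1/64
  weight(Z=2) = 13/288
  weight(Z=3) = 1/128
Total weight = 1/128 + 1/64 + 13/288 + 1/128 = 11/144
P(Z=0 | obs) = 1/128 / 11/144 = 9/88
P(Z=1 | obs) = 1/64 / 11/144 = 9/44
P(Z=2 | obs) = 13/288 / 11/144 = 13/22
P(Z=3 | obs) = 1/128 / 11/144 = 9/88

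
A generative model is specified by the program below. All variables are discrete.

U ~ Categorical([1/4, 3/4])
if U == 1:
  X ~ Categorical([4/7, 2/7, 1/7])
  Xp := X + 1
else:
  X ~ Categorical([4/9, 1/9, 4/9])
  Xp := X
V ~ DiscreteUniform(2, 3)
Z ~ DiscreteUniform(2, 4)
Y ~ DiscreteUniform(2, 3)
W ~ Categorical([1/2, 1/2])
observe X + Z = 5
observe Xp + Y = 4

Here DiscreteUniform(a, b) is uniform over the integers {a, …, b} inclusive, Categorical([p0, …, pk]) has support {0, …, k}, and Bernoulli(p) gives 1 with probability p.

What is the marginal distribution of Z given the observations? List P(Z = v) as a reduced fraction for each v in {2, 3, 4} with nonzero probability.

P(Z=3) = 28/89, P(Z=4) = 61/89

Enumerate traces; 12 have nonzero weight after conditioning:
  (U=0, X=1, V=2, Z=4, Y=3, W=0) weight 1/864
  (U=0, X=1, V=2, Z=4, Y=3, W=1) weight 1/864
  (U=0, X=1, V=3, Z=4, Y=3, W=0) weight 1/864
  (U=0, X=1, V=3, Z=4, Y=3, W=1) weight 1/864
  (U=0, X=2, V=2, Z=3, Y=2, W=0) weight 1/216
  (U=0, X=2, V=2, Z=3, Y=2, W=1) weight 1/216
  (U=0, X=2, V=3, Z=3, Y=2, W=0) weight 1/216
  (U=0, X=2, V=3, Z=3, Y=2, W=1) weight 1/216
  … 4 more
Group by Z:
  weight(Z=3) = 1/54
  weight(Z=4) = 61/1512
Total weight = 1/54 + 61/1512 = 89/1512
P(Z=3 | obs) = 1/54 / 89/1512 = 28/89
P(Z=4 | obs) = 61/1512 / 89/1512 = 61/89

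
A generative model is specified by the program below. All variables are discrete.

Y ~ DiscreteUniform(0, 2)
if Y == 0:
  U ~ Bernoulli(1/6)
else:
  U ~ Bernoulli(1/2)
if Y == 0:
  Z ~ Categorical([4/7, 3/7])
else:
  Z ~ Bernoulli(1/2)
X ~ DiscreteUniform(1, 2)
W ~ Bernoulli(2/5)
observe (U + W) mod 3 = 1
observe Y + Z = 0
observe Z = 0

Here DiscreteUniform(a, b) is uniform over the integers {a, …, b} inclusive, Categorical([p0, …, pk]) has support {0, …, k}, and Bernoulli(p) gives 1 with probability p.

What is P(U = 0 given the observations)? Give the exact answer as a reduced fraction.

P(U = 0 | obs) = 10/13

Enumerate traces; 4 have nonzero weight after conditioning:
  (Y=0, U=0, Z=0, X=1, W=1) weight 2/63
  (Y=0, U=0, Z=0, X=2, W=1) weight 2/63
  (Y=0, U=1, Z=0, X=1, W=0) weight 1/105
  (Y=0, U=1, Z=0, X=2, W=0) weight 1/105
Group by U:
  weight(U=0) = 4/63
  weight(U=1) = 2/105
Total weight = 4/63 + 2/105 = 26/315
P(U=0 | obs) = 4/63 / 26/315 = 10/13
P(U=1 | obs) = 2/105 / 26/315 = 3/13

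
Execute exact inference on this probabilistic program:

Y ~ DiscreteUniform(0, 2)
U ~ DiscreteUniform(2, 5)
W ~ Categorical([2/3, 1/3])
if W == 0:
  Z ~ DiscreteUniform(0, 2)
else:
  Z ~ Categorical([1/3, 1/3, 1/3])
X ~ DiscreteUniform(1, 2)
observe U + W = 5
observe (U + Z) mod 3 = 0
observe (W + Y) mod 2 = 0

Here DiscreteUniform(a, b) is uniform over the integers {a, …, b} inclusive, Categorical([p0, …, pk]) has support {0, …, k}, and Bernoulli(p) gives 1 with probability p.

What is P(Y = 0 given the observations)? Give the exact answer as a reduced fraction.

P(Y = 0 | obs) = 2/5

Enumerate traces; 6 have nonzero weight after conditioning:
  (Y=0, U=5, W=0, Z=1, X=1) weight 1/108
  (Y=0, U=5, W=0, Z=1, X=2) weight 1/108
  (Y=1, U=4, W=1, Z=2, X=1) weight 1/216
  (Y=1, U=4, W=1, Z=2, X=2) weight 1/216
  (Y=2, U=5, W=0, Z=1, X=1) weight 1/108
  (Y=2, U=5, W=0, Z=1, X=2) weight 1/108
Group by Y:
  weight(Y=0) = 1/54
  weight(Y=1) = 1/108
  weight(Y=2) = 1/54
Total weight = 1/54 + 1/108 + 1/54 = 5/108
P(Y=0 | obs) = 1/54 / 5/108 = 2/5
P(Y=1 | obs) = 1/108 / 5/108 = 1/5
P(Y=2 | obs) = 1/54 / 5/108 = 2/5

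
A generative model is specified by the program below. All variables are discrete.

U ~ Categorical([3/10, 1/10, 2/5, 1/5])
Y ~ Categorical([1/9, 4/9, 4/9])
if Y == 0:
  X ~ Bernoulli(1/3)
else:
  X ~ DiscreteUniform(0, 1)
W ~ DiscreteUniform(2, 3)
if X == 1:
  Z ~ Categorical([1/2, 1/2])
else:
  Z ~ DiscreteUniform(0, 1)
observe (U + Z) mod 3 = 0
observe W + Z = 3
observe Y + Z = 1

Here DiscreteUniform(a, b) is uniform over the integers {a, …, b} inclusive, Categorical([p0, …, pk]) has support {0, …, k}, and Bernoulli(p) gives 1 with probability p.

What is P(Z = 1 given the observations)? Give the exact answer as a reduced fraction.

P(Z = 1 | obs) = 1/6

Enumerate traces; 6 have nonzero weight after conditioning:
  (U=0, Y=1, X=0, W=3, Z=0) weight 1/60
  (U=0, Y=1, X=1, W=3, Z=0) weight 1/60
  (U=2, Y=0, X=0, W=2, Z=1) weight 1/135
  (U=2, Y=0, X=1, W=2, Z=1) weight 1/270
  (U=3, Y=1, X=0, W=3, Z=0) weight 1/90
  (U=3, Y=1, X=1, W=3, Z=0) weight 1/90
Group by Z:
  weight(Z=0) = 1/18
  weight(Z=1) = 1/90
Total weight = 1/18 + 1/90 = 1/15
P(Z=0 | obs) = 1/18 / 1/15 = 5/6
P(Z=1 | obs) = 1/90 / 1/15 = 1/6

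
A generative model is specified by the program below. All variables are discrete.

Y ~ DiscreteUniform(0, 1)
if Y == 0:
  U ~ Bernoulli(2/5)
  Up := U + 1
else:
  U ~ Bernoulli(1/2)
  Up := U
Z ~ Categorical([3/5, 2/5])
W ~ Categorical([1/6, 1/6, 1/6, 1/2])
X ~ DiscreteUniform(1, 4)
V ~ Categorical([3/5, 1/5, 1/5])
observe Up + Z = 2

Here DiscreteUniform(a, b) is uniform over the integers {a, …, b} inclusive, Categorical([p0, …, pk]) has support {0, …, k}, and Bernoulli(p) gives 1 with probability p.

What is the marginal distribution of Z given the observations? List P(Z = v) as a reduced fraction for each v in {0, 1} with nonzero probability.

P(Z=0) = 6/17, P(Z=1) = 11/17

Enumerate traces; 144 have nonzero weight after conditioning:
  (Y=0, U=0, Z=1, W=0, X=1, V=0) weight 3/1000
  (Y=0, U=0, Z=1, W=0, X=1, V=1) weight 1/1000
  (Y=0, U=0, Z=1, W=0, X=1, V=2) weight 1/1000
  (Y=0, U=0, Z=1, W=0, X=2, V=0) weight 3/1000
  (Y=0, U=0, Z=1, W=0, X=2, V=1) weight 1/1000
  (Y=0, U=0, Z=1, W=0, X=2, V=2) weight 1/1000
  (Y=0, U=0, Z=1, W=0, X=3, V=0) weight 3/1000
  (Y=0, U=0, Z=1, W=0, X=3, V=1) weight 1/1000
  (Y=0, U=1, Z=0, W=0, X=1, V=0) weight 3/1000
  … 135 more
Group by Z:
  weight(Z=0) = 3/25
  weight(Z=1) = 11/50
Total weight = 3/25 + 11/50 = 17/50
P(Z=0 | obs) = 3/25 / 17/50 = 6/17
P(Z=1 | obs) = 11/50 / 17/50 = 11/17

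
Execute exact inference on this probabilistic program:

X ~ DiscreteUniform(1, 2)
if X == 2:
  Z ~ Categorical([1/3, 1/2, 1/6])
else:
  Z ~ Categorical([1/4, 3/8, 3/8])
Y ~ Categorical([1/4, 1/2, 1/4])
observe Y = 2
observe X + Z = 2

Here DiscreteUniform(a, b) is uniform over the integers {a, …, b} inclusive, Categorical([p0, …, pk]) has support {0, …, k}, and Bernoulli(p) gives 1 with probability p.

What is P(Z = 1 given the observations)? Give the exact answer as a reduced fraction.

P(Z = 1 | obs) = 9/17

Enumerate traces; 2 have nonzero weight after conditioning:
  (X=1, Z=1, Y=2) weight 3/64
  (X=2, Z=0, Y=2) weight 1/24
Group by Z:
  weight(Z=0) = 1/24
  weight(Z=1) = 3/64
Total weight = 1/24 + 3/64 = 17/192
P(Z=0 | obs) = 1/24 / 17/192 = 8/17
P(Z=1 | obs) = 3/64 / 17/192 = 9/17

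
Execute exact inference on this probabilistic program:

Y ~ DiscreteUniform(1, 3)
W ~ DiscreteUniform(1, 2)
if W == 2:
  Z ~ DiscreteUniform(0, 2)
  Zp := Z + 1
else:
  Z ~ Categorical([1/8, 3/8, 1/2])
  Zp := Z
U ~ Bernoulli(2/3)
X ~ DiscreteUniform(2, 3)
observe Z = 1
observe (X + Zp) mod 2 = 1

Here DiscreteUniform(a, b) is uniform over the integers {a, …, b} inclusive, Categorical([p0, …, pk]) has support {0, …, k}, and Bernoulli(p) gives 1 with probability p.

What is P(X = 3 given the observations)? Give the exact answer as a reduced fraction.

P(X = 3 | obs) = 8/17

Enumerate traces; 12 have nonzero weight after conditioning:
  (Y=1, W=1, Z=1, U=0, X=2) weight 1/96
  (Y=1, W=1, Z=1, U=1, X=2) weight 1/48
  (Y=1, W=2, Z=1, U=0, X=3) weight 1/108
  (Y=1, W=2, Z=1, U=1, X=3) weight 1/54
  (Y=2, W=1, Z=1, U=0, X=2) weight 1/96
  (Y=2, W=1, Z=1, U=1, X=2) weight 1/48
  (Y=2, W=2, Z=1, U=0, X=3) weight 1/108
  (Y=2, W=2, Z=1, U=1, X=3) weight 1/54
  … 4 more
Group by X:
  weight(X=2) = 3/32
  weight(X=3) = 1/12
Total weight = 3/32 + 1/12 = 17/96
P(X=2 | obs) = 3/32 / 17/96 = 9/17
P(X=3 | obs) = 1/12 / 17/96 = 8/17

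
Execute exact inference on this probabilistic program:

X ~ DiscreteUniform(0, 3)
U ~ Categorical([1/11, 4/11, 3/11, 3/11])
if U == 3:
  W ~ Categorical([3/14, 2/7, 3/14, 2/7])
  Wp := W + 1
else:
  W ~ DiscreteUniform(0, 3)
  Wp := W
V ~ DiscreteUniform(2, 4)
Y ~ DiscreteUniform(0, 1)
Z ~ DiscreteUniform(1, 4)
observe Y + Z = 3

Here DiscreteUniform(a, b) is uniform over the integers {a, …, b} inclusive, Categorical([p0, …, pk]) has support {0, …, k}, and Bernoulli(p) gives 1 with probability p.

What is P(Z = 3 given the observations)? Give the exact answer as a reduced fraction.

P(Z = 3 | obs) = 1/2

Enumerate traces; 384 have nonzero weight after conditioning:
  (X=0, U=0, W=0, V=2, Y=0, Z=3) weight 1/4224
  (X=0, U=0, W=0, V=2, Y=1, Z=2) weight 1/4224
  (X=0, U=0, W=0, V=3, Y=0, Z=3) weight 1/4224
  (X=0, U=0, W=0, V=3, Y=1, Z=2) weight 1/4224
  (X=0, U=0, W=0, V=4, Y=0, Z=3) weight 1/4224
  (X=0, U=0, W=0, V=4, Y=1, Z=2) weight 1/4224
  (X=0, U=0, W=1, V=2, Y=0, Z=3) weight 1/4224
  (X=0, U=0, W=1, V=2, Y=1, Z=2) weight 1/4224
  … 376 more
Group by Z:
  weight(Z=2) = 1/8
  weight(Z=3) = 1/8
Total weight = 1/8 + 1/8 = 1/4
P(Z=2 | obs) = 1/8 / 1/4 = 1/2
P(Z=3 | obs) = 1/8 / 1/4 = 1/2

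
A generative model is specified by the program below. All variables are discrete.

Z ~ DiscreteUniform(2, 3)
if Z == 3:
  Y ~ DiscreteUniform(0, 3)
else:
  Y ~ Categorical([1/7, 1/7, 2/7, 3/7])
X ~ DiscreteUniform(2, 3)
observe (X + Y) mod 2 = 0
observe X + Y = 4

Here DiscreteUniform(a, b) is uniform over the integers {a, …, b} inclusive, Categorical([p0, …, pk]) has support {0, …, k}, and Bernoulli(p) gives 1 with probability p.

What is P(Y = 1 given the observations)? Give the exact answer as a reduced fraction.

Enumerate traces; 4 have nonzero weight after conditioning:
  (Z=2, Y=1, X=3) weight 1/28
  (Z=2, Y=2, X=2) weight 1/14
  (Z=3, Y=1, X=3) weight 1/16
  (Z=3, Y=2, X=2) weight 1/16
Group by Y:
  weight(Y=1) = 11/112
  weight(Y=2) = 15/112
Total weight = 11/112 + 15/112 = 13/56
P(Y=1 | obs) = 11/112 / 13/56 = 11/26
P(Y=2 | obs) = 15/112 / 13/56 = 15/26

P(Y = 1 | obs) = 11/26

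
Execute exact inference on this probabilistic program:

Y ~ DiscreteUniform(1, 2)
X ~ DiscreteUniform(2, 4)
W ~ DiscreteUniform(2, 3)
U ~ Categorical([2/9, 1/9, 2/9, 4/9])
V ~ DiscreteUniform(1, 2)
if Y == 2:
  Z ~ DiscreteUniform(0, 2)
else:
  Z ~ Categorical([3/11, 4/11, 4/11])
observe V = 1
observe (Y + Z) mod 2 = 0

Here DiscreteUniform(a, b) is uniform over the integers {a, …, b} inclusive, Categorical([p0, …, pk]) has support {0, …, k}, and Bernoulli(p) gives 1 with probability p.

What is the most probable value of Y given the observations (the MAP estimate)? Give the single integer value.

Enumerate traces; 72 have nonzero weight after conditioning:
  (Y=1, X=2, W=2, U=0, V=1, Z=1) weight 1/297
  (Y=1, X=2, W=2, U=1, V=1, Z=1) weight 1/594
  (Y=1, X=2, W=2, U=2, V=1, Z=1) weight 1/297
  (Y=1, X=2, W=2, U=3, V=1, Z=1) weight 2/297
  (Y=1, X=2, W=3, U=0, V=1, Z=1) weight 1/297
  (Y=1, X=2, W=3, U=1, V=1, Z=1) weight 1/594
  (Y=1, X=2, W=3, U=2, V=1, Z=1) weight 1/297
  (Y=1, X=2, W=3, U=3, V=1, Z=1) weight 2/297
  (Y=2, X=2, W=2, U=0, V=1, Z=0) weight 1/324
  … 63 more
Group by Y:
  weight(Y=1) = 1/11
  weight(Y=2) = 1/6
Total weight = 1/11 + 1/6 = 17/66
P(Y=1 | obs) = 1/11 / 17/66 = 6/17
P(Y=2 | obs) = 1/6 / 17/66 = 11/17
argmax = 2

argmax_v P(Y = v | obs) = 2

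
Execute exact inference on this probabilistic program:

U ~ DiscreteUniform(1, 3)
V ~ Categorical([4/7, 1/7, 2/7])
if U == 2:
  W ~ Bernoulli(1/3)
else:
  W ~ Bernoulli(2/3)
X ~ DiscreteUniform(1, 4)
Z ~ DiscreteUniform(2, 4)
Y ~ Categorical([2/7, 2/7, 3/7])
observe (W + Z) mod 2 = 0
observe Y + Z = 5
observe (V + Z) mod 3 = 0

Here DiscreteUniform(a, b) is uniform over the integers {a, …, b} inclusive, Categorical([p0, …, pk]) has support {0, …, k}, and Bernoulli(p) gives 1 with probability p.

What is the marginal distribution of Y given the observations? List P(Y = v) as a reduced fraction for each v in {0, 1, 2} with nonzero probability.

Enumerate traces; 24 have nonzero weight after conditioning:
  (U=1, V=0, W=1, X=1, Z=3, Y=2) weight 2/441
  (U=1, V=0, W=1, X=2, Z=3, Y=2) weight 2/441
  (U=1, V=0, W=1, X=3, Z=3, Y=2) weight 2/441
  (U=1, V=0, W=1, X=4, Z=3, Y=2) weight 2/441
  (U=1, V=2, W=0, X=1, Z=4, Y=1) weight 1/1323
  (U=1, V=2, W=0, X=2, Z=4, Y=1) weight 1/1323
  (U=1, V=2, W=0, X=3, Z=4, Y=1) weight 1/1323
  (U=1, V=2, W=0, X=4, Z=4, Y=1) weight 1/1323
  … 16 more
Group by Y:
  weight(Y=1) = 16/1323
  weight(Y=2) = 20/441
Total weight = 16/1323 + 20/441 = 76/1323
P(Y=1 | obs) = 16/1323 / 76/1323 = 4/19
P(Y=2 | obs) = 20/441 / 76/1323 = 15/19

P(Y=1) = 4/19, P(Y=2) = 15/19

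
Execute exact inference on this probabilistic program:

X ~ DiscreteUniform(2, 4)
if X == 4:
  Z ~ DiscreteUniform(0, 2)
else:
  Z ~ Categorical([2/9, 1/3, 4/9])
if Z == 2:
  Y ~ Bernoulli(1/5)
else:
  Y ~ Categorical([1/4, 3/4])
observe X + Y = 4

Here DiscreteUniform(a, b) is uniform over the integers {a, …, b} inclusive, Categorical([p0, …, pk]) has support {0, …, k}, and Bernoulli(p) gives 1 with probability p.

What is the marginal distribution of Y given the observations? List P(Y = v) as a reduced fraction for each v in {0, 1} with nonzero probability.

Enumerate traces; 6 have nonzero weight after conditioning:
  (X=3, Z=0, Y=1) weight 1/18
  (X=3, Z=1, Y=1) weight 1/12
  (X=3, Z=2, Y=1) weight 4/135
  (X=4, Z=0, Y=0) weight 1/36
  (X=4, Z=1, Y=0) weight 1/36
  (X=4, Z=2, Y=0) weight 4/45
Group by Y:
  weight(Y=0) = 13/90
  weight(Y=1) = 91/540
Total weight = 13/90 + 91/540 = 169/540
P(Y=0 | obs) = 13/90 / 169/540 = 6/13
P(Y=1 | obs) = 91/540 / 169/540 = 7/13

P(Y=0) = 6/13, P(Y=1) = 7/13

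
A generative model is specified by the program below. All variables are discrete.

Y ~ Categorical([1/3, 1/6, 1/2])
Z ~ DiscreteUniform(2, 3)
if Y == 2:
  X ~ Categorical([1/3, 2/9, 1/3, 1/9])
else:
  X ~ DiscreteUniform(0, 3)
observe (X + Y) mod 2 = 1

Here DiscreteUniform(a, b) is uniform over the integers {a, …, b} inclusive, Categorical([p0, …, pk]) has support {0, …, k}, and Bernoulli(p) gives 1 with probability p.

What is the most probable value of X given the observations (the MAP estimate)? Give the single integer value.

Enumerate traces; 12 have nonzero weight after conditioning:
  (Y=0, Z=2, X=1) weight 1/24
  (Y=0, Z=2, X=3) weight 1/24
  (Y=0, Z=3, X=1) weight 1/24
  (Y=0, Z=3, X=3) weight 1/24
  (Y=1, Z=2, X=0) weight 1/48
  (Y=1, Z=2, X=2) weight 1/48
  (Y=1, Z=3, X=0) weight 1/48
  (Y=1, Z=3, X=2) weight 1/48
  … 4 more
Group by X:
  weight(X=0) = 1/24
  weight(X=1) = 7/36
  weight(X=2) = 1/24
  weight(X=3) = 5/36
Total weight = 1/24 + 7/36 + 1/24 + 5/36 = 5/12
P(X=0 | obs) = 1/24 / 5/12 = 1/10
P(X=1 | obs) = 7/36 / 5/12 = 7/15
P(X=2 | obs) = 1/24 / 5/12 = 1/10
P(X=3 | obs) = 5/36 / 5/12 = 1/3
argmax = 1

argmax_v P(X = v | obs) = 1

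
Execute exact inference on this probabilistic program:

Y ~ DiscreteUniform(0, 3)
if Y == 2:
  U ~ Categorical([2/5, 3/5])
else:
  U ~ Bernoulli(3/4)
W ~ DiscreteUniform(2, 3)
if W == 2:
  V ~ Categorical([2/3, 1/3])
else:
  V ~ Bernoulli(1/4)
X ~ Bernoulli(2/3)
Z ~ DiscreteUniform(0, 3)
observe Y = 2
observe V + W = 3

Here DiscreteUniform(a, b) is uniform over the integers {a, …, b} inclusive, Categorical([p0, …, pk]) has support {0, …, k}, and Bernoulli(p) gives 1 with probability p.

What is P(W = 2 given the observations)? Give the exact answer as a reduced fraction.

Enumerate traces; 32 have nonzero weight after conditioning:
  (Y=2, U=0, W=2, V=1, X=0, Z=0) weight 1/720
  (Y=2, U=0, W=2, V=1, X=0, Z=1) weight 1/720
  (Y=2, U=0, W=2, V=1, X=0, Z=2) weight 1/720
  (Y=2, U=0, W=2, V=1, X=0, Z=3) weight 1/720
  (Y=2, U=0, W=2, V=1, X=1, Z=0) weight 1/360
  (Y=2, U=0, W=2, V=1, X=1, Z=1) weight 1/360
  (Y=2, U=0, W=2, V=1, X=1, Z=2) weight 1/360
  (Y=2, U=0, W=2, V=1, X=1, Z=3) weight 1/360
  (Y=2, U=0, W=3, V=0, X=0, Z=0) weight 1/320
  … 23 more
Group by W:
  weight(W=2) = 1/24
  weight(W=3) = 3/32
Total weight = 1/24 + 3/32 = 13/96
P(W=2 | obs) = 1/24 / 13/96 = 4/13
P(W=3 | obs) = 3/32 / 13/96 = 9/13

P(W = 2 | obs) = 4/13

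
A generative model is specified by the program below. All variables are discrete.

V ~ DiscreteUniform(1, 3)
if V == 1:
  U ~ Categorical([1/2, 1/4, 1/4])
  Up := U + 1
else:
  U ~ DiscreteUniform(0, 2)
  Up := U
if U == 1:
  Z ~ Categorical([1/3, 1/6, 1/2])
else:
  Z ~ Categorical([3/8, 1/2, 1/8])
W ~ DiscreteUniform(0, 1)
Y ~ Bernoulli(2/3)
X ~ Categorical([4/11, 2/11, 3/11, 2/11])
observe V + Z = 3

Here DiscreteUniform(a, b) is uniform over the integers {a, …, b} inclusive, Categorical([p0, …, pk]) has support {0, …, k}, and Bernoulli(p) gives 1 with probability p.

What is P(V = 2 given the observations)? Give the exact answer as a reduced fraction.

Enumerate traces; 144 have nonzero weight after conditioning:
  (V=1, U=0, Z=2, W=0, Y=0, X=0) weight 1/792
  (V=1, U=0, Z=2, W=0, Y=0, X=1) weight 1/1584
  (V=1, U=0, Z=2, W=0, Y=0, X=2) weight 1/1056
  (V=1, U=0, Z=2, W=0, Y=0, X=3) weight 1/1584
  (V=1, U=0, Z=2, W=0, Y=1, X=0) weight 1/396
  (V=1, U=0, Z=2, W=0, Y=1, X=1) weight 1/792
  (V=1, U=0, Z=2, W=0, Y=1, X=2) weight 1/528
  (V=1, U=0, Z=2, W=0, Y=1, X=3) weight 1/792
  (V=2, U=0, Z=1, W=0, Y=0, X=0) weight 1/297
  (V=3, U=0, Z=0, W=0, Y=0, X=0) weight 1/396
  … 134 more
Group by V:
  weight(V=1) = 7/96
  weight(V=2) = 7/54
  weight(V=3) = 13/108
Total weight = 7/96 + 7/54 + 13/108 = 31/96
P(V=1 | obs) = 7/96 / 31/96 = 7/31
P(V=2 | obs) = 7/54 / 31/96 = 112/279
P(V=3 | obs) = 13/108 / 31/96 = 104/279

P(V = 2 | obs) = 112/279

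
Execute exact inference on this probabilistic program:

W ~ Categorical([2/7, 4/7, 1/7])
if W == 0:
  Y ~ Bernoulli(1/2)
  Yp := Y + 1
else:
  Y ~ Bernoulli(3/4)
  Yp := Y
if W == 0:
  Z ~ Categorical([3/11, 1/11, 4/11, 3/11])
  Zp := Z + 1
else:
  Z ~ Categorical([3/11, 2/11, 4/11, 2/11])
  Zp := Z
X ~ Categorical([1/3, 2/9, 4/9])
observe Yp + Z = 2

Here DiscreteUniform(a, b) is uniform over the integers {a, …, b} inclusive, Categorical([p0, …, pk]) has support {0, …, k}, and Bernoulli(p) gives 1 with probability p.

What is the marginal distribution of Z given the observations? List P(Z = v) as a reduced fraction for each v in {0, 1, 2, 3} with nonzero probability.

Enumerate traces; 18 have nonzero weight after conditioning:
  (W=0, Y=0, Z=1, X=0) weight 1/231
  (W=0, Y=0, Z=1, X=1) weight 2/693
  (W=0, Y=0, Z=1, X=2) weight 4/693
  (W=0, Y=1, Z=0, X=0) weight 1/77
  (W=0, Y=1, Z=0, X=1) weight 2/231
  (W=0, Y=1, Z=0, X=2) weight 4/231
  (W=1, Y=0, Z=2, X=0) weight 4/231
  (W=1, Y=0, Z=2, X=1) weight 8/693
  … 10 more
Group by Z:
  weight(Z=0) = 3/77
  weight(Z=1) = 17/154
  weight(Z=2) = 5/77
Total weight = 3/77 + 17/154 + 5/77 = 3/14
P(Z=0 | obs) = 3/77 / 3/14 = 2/11
P(Z=1 | obs) = 17/154 / 3/14 = 17/33
P(Z=2 | obs) = 5/77 / 3/14 = 10/33

P(Z=0) = 2/11, P(Z=1) = 17/33, P(Z=2) = 10/33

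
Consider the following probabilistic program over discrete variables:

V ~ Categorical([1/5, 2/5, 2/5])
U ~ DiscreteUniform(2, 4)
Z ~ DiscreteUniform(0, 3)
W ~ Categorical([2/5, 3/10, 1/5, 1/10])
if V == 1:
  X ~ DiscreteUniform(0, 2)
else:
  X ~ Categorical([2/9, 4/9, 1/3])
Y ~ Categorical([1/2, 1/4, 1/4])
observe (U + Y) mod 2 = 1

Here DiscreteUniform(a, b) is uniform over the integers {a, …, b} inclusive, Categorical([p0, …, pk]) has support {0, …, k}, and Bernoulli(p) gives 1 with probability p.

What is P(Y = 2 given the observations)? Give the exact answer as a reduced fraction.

Enumerate traces; 576 have nonzero weight after conditioning:
  (V=0, U=2, Z=0, W=0, X=0, Y=1) weight 1/2700
  (V=0, U=2, Z=0, W=0, X=1, Y=1) weight 1/1350
  (V=0, U=2, Z=0, W=0, X=2, Y=1) weight 1/1800
  (V=0, U=2, Z=0, W=1, X=0, Y=1) weight 1/3600
  (V=0, U=2, Z=0, W=1, X=1, Y=1) weight 1/1800
  (V=0, U=2, Z=0, W=1, X=2, Y=1) weight 1/2400
  (V=0, U=2, Z=0, W=2, X=0, Y=1) weight 1/5400
  (V=0, U=2, Z=0, W=2, X=1, Y=1) weight 1/2700
  (V=0, U=3, Z=0, W=0, X=0, Y=0) weight 1/1350
  (V=0, U=3, Z=0, W=0, X=0, Y=2) weight 1/2700
  … 566 more
Group by Y:
  weight(Y=0) = 1/6
  weight(Y=1) = 1/6
  weight(Y=2) = 1/12
Total weight = 1/6 + 1/6 + 1/12 = 5/12
P(Y=0 | obs) = 1/6 / 5/12 = 2/5
P(Y=1 | obs) = 1/6 / 5/12 = 2/5
P(Y=2 | obs) = 1/12 / 5/12 = 1/5

P(Y = 2 | obs) = 1/5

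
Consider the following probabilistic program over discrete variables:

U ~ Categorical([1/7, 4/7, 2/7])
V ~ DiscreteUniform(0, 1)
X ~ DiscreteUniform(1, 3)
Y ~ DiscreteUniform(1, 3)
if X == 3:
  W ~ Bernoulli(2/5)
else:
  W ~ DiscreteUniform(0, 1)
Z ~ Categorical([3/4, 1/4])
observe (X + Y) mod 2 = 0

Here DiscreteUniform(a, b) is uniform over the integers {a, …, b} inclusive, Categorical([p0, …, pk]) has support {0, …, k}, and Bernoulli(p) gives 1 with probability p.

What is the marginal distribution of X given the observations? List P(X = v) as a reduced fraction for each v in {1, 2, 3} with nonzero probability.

Enumerate traces; 120 have nonzero weight after conditioning:
  (U=0, V=0, X=1, Y=1, W=0, Z=0) weight 1/336
  (U=0, V=0, X=1, Y=1, W=0, Z=1) weight 1/1008
  (U=0, V=0, X=1, Y=1, W=1, Z=0) weight 1/336
  (U=0, V=0, X=1, Y=1, W=1, Z=1) weight 1/1008
  (U=0, V=0, X=1, Y=3, W=0, Z=0) weight 1/336
  (U=0, V=0, X=1, Y=3, W=0, Z=1) weight 1/1008
  (U=0, V=0, X=1, Y=3, W=1, Z=0) weight 1/336
  (U=0, V=0, X=1, Y=3, W=1, Z=1) weight 1/1008
  (U=0, V=0, X=2, Y=2, W=0, Z=0) weight 1/336
  (U=0, V=0, X=3, Y=1, W=0, Z=0) weight 1/280
  … 110 more
Group by X:
  weight(X=1) = 2/9
  weight(X=2) = 1/9
  weight(X=3) = 2/9
Total weight = 2/9 + 1/9 + 2/9 = 5/9
P(X=1 | obs) = 2/9 / 5/9 = 2/5
P(X=2 | obs) = 1/9 / 5/9 = 1/5
P(X=3 | obs) = 2/9 / 5/9 = 2/5

P(X=1) = 2/5, P(X=2) = 1/5, P(X=3) = 2/5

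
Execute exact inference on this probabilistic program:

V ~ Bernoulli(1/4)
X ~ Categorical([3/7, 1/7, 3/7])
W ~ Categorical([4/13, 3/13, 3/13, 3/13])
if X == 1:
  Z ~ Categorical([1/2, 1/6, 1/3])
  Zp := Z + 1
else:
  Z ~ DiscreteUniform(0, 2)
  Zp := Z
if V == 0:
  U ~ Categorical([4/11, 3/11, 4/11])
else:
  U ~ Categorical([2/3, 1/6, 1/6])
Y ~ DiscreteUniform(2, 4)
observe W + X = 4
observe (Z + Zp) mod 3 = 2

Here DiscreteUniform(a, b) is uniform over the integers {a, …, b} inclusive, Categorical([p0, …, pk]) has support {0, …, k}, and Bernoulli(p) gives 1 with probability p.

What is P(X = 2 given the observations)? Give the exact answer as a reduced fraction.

Enumerate traces; 36 have nonzero weight after conditioning:
  (V=0, X=1, W=3, Z=2, U=0, Y=2) weight 1/1001
  (V=0, X=1, W=3, Z=2, U=0, Y=3) weight 1/1001
  (V=0, X=1, W=3, Z=2, U=0, Y=4) weight 1/1001
  (V=0, X=1, W=3, Z=2, U=1, Y=2) weight 3/4004
  (V=0, X=1, W=3, Z=2, U=1, Y=3) weight 3/4004
  (V=0, X=1, W=3, Z=2, U=1, Y=4) weight 3/4004
  (V=0, X=1, W=3, Z=2, U=2, Y=2) weight 1/1001
  (V=0, X=1, W=3, Z=2, U=2, Y=3) weight 1/1001
  (V=0, X=2, W=2, Z=1, U=0, Y=2) weight 3/1001
  … 27 more
Group by X:
  weight(X=1) = 1/91
  weight(X=2) = 3/91
Total weight = 1/91 + 3/91 = 4/91
P(X=1 | obs) = 1/91 / 4/91 = 1/4
P(X=2 | obs) = 3/91 / 4/91 = 3/4

P(X = 2 | obs) = 3/4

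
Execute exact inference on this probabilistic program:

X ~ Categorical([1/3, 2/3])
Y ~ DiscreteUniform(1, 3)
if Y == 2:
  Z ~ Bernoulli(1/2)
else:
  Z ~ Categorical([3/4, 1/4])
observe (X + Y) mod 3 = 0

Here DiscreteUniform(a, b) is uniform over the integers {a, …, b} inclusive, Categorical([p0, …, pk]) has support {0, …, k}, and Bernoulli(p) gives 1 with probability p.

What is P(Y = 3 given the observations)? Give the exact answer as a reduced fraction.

P(Y = 3 | obs) = 1/3

Enumerate traces; 4 have nonzero weight after conditioning:
  (X=0, Y=3, Z=0) weight 1/12
  (X=0, Y=3, Z=1) weight 1/36
  (X=1, Y=2, Z=0) weight 1/9
  (X=1, Y=2, Z=1) weight 1/9
Group by Y:
  weight(Y=2) = 2/9
  weight(Y=3) = 1/9
Total weight = 2/9 + 1/9 = 1/3
P(Y=2 | obs) = 2/9 / 1/3 = 2/3
P(Y=3 | obs) = 1/9 / 1/3 = 1/3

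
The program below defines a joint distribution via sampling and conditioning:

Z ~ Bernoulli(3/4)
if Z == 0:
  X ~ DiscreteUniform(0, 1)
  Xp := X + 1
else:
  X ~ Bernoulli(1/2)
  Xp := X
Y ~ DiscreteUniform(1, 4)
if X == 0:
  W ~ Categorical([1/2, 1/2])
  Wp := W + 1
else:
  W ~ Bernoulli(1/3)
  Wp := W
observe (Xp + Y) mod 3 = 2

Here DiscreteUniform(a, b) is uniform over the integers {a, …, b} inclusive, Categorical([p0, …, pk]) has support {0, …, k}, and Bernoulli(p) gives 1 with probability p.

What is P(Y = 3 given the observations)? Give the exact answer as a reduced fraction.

Enumerate traces; 12 have nonzero weight after conditioning:
  (Z=0, X=0, Y=1, W=0) weight 1/64
  (Z=0, X=0, Y=1, W=1) weight 1/64
  (Z=0, X=0, Y=4, W=0) weight 1/64
  (Z=0, X=0, Y=4, W=1) weight 1/64
  (Z=0, X=1, Y=3, W=0) weight 1/48
  (Z=0, X=1, Y=3, W=1) weight 1/96
  (Z=1, X=0, Y=2, W=0) weight 3/64
  (Z=1, X=0, Y=2, W=1) weight 3/64
  … 4 more
Group by Y:
  weight(Y=1) = 1/8
  weight(Y=2) = 3/32
  weight(Y=3) = 1/32
  weight(Y=4) = 1/8
Total weight = 1/8 + 3/32 + 1/32 + 1/8 = 3/8
P(Y=1 | obs) = 1/8 / 3/8 = 1/3
P(Y=2 | obs) = 3/32 / 3/8 = 1/4
P(Y=3 | obs) = 1/32 / 3/8 = 1/12
P(Y=4 | obs) = 1/8 / 3/8 = 1/3

P(Y = 3 | obs) = 1/12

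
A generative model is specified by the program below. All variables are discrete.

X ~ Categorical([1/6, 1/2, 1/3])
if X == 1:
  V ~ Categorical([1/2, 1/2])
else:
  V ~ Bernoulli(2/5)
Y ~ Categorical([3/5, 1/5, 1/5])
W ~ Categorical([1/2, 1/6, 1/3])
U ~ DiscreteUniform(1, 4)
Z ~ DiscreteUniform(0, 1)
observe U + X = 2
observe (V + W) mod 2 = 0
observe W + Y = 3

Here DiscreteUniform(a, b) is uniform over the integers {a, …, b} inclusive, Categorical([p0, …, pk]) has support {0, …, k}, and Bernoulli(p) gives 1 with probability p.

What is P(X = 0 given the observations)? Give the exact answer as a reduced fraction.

P(X = 0 | obs) = 16/61

Enumerate traces; 8 have nonzero weight after conditioning:
  (X=0, V=0, Y=1, W=2, U=2, Z=0) weight 1/1200
  (X=0, V=0, Y=1, W=2, U=2, Z=1) weight 1/1200
  (X=0, V=1, Y=2, W=1, U=2, Z=0) weight 1/3600
  (X=0, V=1, Y=2, W=1, U=2, Z=1) weight 1/3600
  (X=1, V=0, Y=1, W=2, U=1, Z=0) weight 1/480
  (X=1, V=0, Y=1, W=2, U=1, Z=1) weight 1/480
  (X=1, V=1, Y=2, W=1, U=1, Z=0) weight 1/960
  (X=1, V=1, Y=2, W=1, U=1, Z=1) weight 1/960
Group by X:
  weight(X=0) = 1/450
  weight(X=1) = 1/160
Total weight = 1/450 + 1/160 = 61/7200
P(X=0 | obs) = 1/450 / 61/7200 = 16/61
P(X=1 | obs) = 1/160 / 61/7200 = 45/61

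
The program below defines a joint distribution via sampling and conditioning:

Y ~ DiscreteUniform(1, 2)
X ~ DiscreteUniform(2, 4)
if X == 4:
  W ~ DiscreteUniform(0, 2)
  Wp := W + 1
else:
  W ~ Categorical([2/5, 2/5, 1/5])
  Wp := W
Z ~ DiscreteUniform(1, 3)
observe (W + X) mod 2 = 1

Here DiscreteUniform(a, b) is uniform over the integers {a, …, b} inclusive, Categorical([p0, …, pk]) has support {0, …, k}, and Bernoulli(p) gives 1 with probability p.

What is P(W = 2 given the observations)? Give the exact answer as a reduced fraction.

Enumerate traces; 24 have nonzero weight after conditioning:
  (Y=1, X=2, W=1, Z=1) weight 1/45
  (Y=1, X=2, W=1, Z=2) weight 1/45
  (Y=1, X=2, W=1, Z=3) weight 1/45
  (Y=1, X=3, W=0, Z=1) weight 1/45
  (Y=1, X=3, W=0, Z=2) weight 1/45
  (Y=1, X=3, W=0, Z=3) weight 1/45
  (Y=1, X=3, W=2, Z=1) weight 1/90
  (Y=1, X=3, W=2, Z=2) weight 1/90
  … 16 more
Group by W:
  weight(W=0) = 2/15
  weight(W=1) = 11/45
  weight(W=2) = 1/15
Total weight = 2/15 + 11/45 + 1/15 = 4/9
P(W=0 | obs) = 2/15 / 4/9 = 3/10
P(W=1 | obs) = 11/45 / 4/9 = 11/20
P(W=2 | obs) = 1/15 / 4/9 = 3/20

P(W = 2 | obs) = 3/20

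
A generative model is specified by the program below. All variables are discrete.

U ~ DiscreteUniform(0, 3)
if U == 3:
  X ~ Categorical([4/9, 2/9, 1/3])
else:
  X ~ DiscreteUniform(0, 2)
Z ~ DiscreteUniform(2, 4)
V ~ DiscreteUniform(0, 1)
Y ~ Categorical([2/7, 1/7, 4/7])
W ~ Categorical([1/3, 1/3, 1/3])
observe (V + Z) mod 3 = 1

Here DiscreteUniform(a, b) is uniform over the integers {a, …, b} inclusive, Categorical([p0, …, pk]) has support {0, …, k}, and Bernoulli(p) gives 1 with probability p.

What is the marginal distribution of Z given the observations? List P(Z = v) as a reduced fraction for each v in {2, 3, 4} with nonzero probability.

Enumerate traces; 216 have nonzero weight after conditioning:
  (U=0, X=0, Z=3, V=1, Y=0, W=0) weight 1/756
  (U=0, X=0, Z=3, V=1, Y=0, W=1) weight 1/756
  (U=0, X=0, Z=3, V=1, Y=0, W=2) weight 1/756
  (U=0, X=0, Z=3, V=1, Y=1, W=0) weight 1/1512
  (U=0, X=0, Z=3, V=1, Y=1, W=1) weight 1/1512
  (U=0, X=0, Z=3, V=1, Y=1, W=2) weight 1/1512
  (U=0, X=0, Z=3, V=1, Y=2, W=0) weight 1/378
  (U=0, X=0, Z=3, V=1, Y=2, W=1) weight 1/378
  (U=0, X=0, Z=4, V=0, Y=0, W=0) weight 1/756
  … 207 more
Group by Z:
  weight(Z=3) = 1/6
  weight(Z=4) = 1/6
Total weight = 1/6 + 1/6 = 1/3
P(Z=3 | obs) = 1/6 / 1/3 = 1/2
P(Z=4 | obs) = 1/6 / 1/3 = 1/2

P(Z=3) = 1/2, P(Z=4) = 1/2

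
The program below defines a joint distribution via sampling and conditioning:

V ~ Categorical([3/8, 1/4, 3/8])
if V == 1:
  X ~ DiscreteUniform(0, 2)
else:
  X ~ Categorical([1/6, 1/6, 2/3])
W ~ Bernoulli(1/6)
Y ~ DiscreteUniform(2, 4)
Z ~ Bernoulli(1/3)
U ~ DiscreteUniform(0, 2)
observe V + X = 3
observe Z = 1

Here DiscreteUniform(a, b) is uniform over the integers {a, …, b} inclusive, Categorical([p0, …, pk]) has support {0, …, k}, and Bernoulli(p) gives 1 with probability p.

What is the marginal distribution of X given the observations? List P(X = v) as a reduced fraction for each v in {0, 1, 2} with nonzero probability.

Enumerate traces; 36 have nonzero weight after conditioning:
  (V=1, X=2, W=0, Y=2, Z=1, U=0) weight 5/1944
  (V=1, X=2, W=0, Y=2, Z=1, U=1) weight 5/1944
  (V=1, X=2, W=0, Y=2, Z=1, U=2) weight 5/1944
  (V=1, X=2, W=0, Y=3, Z=1, U=0) weight 5/1944
  (V=1, X=2, W=0, Y=3, Z=1, U=1) weight 5/1944
  (V=1, X=2, W=0, Y=3, Z=1, U=2) weight 5/1944
  (V=1, X=2, W=0, Y=4, Z=1, U=0) weight 5/1944
  (V=1, X=2, W=0, Y=4, Z=1, U=1) weight 5/1944
  (V=2, X=1, W=0, Y=2, Z=1, U=0) weight 5/2592
  … 27 more
Group by X:
  weight(X=1) = 1/48
  weight(X=2) = 1/36
Total weight = 1/48 + 1/36 = 7/144
P(X=1 | obs) = 1/48 / 7/144 = 3/7
P(X=2 | obs) = 1/36 / 7/144 = 4/7

P(X=1) = 3/7, P(X=2) = 4/7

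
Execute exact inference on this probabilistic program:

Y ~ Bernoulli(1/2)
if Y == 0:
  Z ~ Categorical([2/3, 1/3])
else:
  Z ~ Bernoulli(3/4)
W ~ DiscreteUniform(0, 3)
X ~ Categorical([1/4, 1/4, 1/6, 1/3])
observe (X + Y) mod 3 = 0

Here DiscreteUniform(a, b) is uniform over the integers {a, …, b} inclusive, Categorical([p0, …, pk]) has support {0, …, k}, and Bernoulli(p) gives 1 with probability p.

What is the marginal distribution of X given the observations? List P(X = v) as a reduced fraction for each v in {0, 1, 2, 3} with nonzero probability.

Enumerate traces; 24 have nonzero weight after conditioning:
  (Y=0, Z=0, W=0, X=0) weight 1/48
  (Y=0, Z=0, W=0, X=3) weight 1/36
  (Y=0, Z=0, W=1, X=0) weight 1/48
  (Y=0, Z=0, W=1, X=3) weight 1/36
  (Y=0, Z=0, W=2, X=0) weight 1/48
  (Y=0, Z=0, W=2, X=3) weight 1/36
  (Y=0, Z=0, W=3, X=0) weight 1/48
  (Y=0, Z=0, W=3, X=3) weight 1/36
  (Y=1, Z=0, W=0, X=2) weight 1/192
  … 15 more
Group by X:
  weight(X=0) = 1/8
  weight(X=2) = 1/12
  weight(X=3) = 1/6
Total weight = 1/8 + 1/12 + 1/6 = 3/8
P(X=0 | obs) = 1/8 / 3/8 = 1/3
P(X=2 | obs) = 1/12 / 3/8 = 2/9
P(X=3 | obs) = 1/6 / 3/8 = 4/9

P(X=0) = 1/3, P(X=2) = 2/9, P(X=3) = 4/9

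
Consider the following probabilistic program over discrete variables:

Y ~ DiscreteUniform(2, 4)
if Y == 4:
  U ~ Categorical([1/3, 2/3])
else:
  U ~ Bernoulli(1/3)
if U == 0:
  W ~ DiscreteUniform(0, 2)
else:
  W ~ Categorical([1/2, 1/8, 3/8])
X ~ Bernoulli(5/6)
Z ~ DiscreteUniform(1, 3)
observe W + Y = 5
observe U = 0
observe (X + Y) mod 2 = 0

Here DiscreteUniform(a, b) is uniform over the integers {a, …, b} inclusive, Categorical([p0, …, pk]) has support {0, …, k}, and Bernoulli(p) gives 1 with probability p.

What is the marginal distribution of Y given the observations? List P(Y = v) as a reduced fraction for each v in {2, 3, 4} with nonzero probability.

Enumerate traces; 6 have nonzero weight after conditioning:
  (Y=3, U=0, W=2, X=1, Z=1) weight 5/243
  (Y=3, U=0, W=2, X=1, Z=2) weight 5/243
  (Y=3, U=0, W=2, X=1, Z=3) weight 5/243
  (Y=4, U=0, W=1, X=0, Z=1) weight 1/486
  (Y=4, U=0, W=1, X=0, Z=2) weight 1/486
  (Y=4, U=0, W=1, X=0, Z=3) weight 1/486
Group by Y:
  weight(Y=3) = 5/81
  weight(Y=4) = 1/162
Total weight = 5/81 + 1/162 = 11/162
P(Y=3 | obs) = 5/81 / 11/162 = 10/11
P(Y=4 | obs) = 1/162 / 11/162 = 1/11

P(Y=3) = 10/11, P(Y=4) = 1/11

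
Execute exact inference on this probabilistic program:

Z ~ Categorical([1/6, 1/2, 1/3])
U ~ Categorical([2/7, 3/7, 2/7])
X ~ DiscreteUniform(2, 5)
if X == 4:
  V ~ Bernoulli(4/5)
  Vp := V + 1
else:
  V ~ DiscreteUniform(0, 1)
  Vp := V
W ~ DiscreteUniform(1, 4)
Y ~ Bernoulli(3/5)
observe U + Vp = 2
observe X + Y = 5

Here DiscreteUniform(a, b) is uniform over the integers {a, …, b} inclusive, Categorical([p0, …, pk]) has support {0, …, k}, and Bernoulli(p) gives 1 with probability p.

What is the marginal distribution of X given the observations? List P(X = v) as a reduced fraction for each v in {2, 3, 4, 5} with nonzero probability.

Enumerate traces; 48 have nonzero weight after conditioning:
  (Z=0, U=0, X=4, V=1, W=1, Y=1) weight 1/700
  (Z=0, U=0, X=4, V=1, W=2, Y=1) weight 1/700
  (Z=0, U=0, X=4, V=1, W=3, Y=1) weight 1/700
  (Z=0, U=0, X=4, V=1, W=4, Y=1) weight 1/700
  (Z=0, U=1, X=4, V=0, W=1, Y=1) weight 3/5600
  (Z=0, U=1, X=4, V=0, W=2, Y=1) weight 3/5600
  (Z=0, U=1, X=4, V=0, W=3, Y=1) weight 3/5600
  (Z=0, U=1, X=4, V=0, W=4, Y=1) weight 3/5600
  (Z=0, U=1, X=5, V=1, W=1, Y=0) weight 1/1120
  … 39 more
Group by X:
  weight(X=4) = 33/700
  weight(X=5) = 1/28
Total weight = 33/700 + 1/28 = 29/350
P(X=4 | obs) = 33/700 / 29/350 = 33/58
P(X=5 | obs) = 1/28 / 29/350 = 25/58

P(X=4) = 33/58, P(X=5) = 25/58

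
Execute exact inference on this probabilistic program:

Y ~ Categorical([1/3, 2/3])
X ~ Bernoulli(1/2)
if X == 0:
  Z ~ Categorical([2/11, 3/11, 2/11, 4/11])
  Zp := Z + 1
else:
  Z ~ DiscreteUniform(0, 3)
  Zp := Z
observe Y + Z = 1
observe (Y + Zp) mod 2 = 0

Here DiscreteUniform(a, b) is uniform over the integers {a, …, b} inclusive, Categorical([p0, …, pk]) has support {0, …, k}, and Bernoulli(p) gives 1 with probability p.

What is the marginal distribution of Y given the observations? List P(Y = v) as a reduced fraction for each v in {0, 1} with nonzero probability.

P(Y=0) = 3/7, P(Y=1) = 4/7

Enumerate traces; 2 have nonzero weight after conditioning:
  (Y=0, X=0, Z=1) weight 1/22
  (Y=1, X=0, Z=0) weight 2/33
Group by Y:
  weight(Y=0) = 1/22
  weight(Y=1) = 2/33
Total weight = 1/22 + 2/33 = 7/66
P(Y=0 | obs) = 1/22 / 7/66 = 3/7
P(Y=1 | obs) = 2/33 / 7/66 = 4/7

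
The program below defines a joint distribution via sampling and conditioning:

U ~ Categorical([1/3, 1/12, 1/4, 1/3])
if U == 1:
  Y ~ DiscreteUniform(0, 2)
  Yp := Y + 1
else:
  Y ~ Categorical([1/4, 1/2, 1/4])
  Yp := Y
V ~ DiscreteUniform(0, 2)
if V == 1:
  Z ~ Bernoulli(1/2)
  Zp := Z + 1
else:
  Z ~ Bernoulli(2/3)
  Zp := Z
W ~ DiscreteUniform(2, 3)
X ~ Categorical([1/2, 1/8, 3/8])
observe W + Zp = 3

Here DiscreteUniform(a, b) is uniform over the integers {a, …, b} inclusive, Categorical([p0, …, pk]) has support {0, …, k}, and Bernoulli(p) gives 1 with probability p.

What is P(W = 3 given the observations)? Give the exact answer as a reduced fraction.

P(W = 3 | obs) = 4/15

Enumerate traces; 180 have nonzero weight after conditioning:
  (U=0, Y=0, V=0, Z=0, W=3, X=0) weight 1/432
  (U=0, Y=0, V=0, Z=0, W=3, X=1) weight 1/1728
  (U=0, Y=0, V=0, Z=0, W=3, X=2) weight 1/576
  (U=0, Y=0, V=0, Z=1, W=2, X=0) weight 1/216
  (U=0, Y=0, V=0, Z=1, W=2, X=1) weight 1/864
  (U=0, Y=0, V=0, Z=1, W=2, X=2) weight 1/288
  (U=0, Y=0, V=1, Z=0, W=2, X=0) weight 1/288
  (U=0, Y=0, V=1, Z=0, W=2, X=1) weight 1/1152
  … 172 more
Group by W:
  weight(W=2) = 11/36
  weight(W=3) = 1/9
Total weight = 11/36 + 1/9 = 5/12
P(W=2 | obs) = 11/36 / 5/12 = 11/15
P(W=3 | obs) = 1/9 / 5/12 = 4/15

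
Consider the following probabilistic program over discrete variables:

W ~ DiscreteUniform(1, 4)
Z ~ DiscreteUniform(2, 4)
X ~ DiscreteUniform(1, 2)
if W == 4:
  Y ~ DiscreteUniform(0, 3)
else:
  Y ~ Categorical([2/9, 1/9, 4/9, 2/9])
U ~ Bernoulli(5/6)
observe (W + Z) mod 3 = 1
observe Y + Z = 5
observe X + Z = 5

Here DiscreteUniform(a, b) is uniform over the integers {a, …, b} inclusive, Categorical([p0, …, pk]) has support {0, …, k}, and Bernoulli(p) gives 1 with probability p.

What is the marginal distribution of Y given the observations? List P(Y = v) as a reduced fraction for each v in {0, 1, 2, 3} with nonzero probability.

P(Y=1) = 4/29, P(Y=2) = 25/29

Enumerate traces; 6 have nonzero weight after conditioning:
  (W=1, Z=3, X=2, Y=2, U=0) weight 1/324
  (W=1, Z=3, X=2, Y=2, U=1) weight 5/324
  (W=3, Z=4, X=1, Y=1, U=0) weight 1/1296
  (W=3, Z=4, X=1, Y=1, U=1) weight 5/1296
  (W=4, Z=3, X=2, Y=2, U=0) weight 1/576
  (W=4, Z=3, X=2, Y=2, U=1) weight 5/576
Group by Y:
  weight(Y=1) = 1/216
  weight(Y=2) = 25/864
Total weight = 1/216 + 25/864 = 29/864
P(Y=1 | obs) = 1/216 / 29/864 = 4/29
P(Y=2 | obs) = 25/864 / 29/864 = 25/29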